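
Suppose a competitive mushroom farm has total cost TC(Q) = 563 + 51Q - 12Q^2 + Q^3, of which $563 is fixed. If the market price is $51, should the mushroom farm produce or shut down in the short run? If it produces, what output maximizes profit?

Produce at Q = 8

From TC, MC = TC'(Q) = 51 - 24Q + 3Q^2 and AVC = VC/Q = 51 - 12Q + Q^2.
AVC hits its minimum where MC = AVC, at Q = 6, giving min AVC = 51 - 12·6 + 6^2 = $15.
Because $51 ≥ $15, revenue can cover variable cost; the firm operates.
P = MC gives -24Q + 3Q^2 = 0, with roots 0 and 8. Take the larger (rising MC): Q* = 8.
Check: AVC at Q = 8 is $19 ≤ P, so revenue covers variable cost.
Profit = P·Q − TC = 51·8 − 715 = -$307, a loss, but smaller than the $563 fixed cost the firm would lose by shutting down.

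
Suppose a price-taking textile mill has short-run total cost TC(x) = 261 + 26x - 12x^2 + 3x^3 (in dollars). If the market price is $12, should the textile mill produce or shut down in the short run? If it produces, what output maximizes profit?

Shut down

From TC, MC = TC'(x) = 26 - 24x + 9x^2 and AVC = VC/x = 26 - 12x + 3x^2.
AVC is minimized where dAVC/dx = -12 + 6x = 0, at x = 2; min AVC = 26 - 12·2 + 3·2^2 = $14.
With P < min AVC ($12 < $14), every unit sold adds to the loss.
The firm minimizes its loss by shutting down and losing only its fixed cost of $261.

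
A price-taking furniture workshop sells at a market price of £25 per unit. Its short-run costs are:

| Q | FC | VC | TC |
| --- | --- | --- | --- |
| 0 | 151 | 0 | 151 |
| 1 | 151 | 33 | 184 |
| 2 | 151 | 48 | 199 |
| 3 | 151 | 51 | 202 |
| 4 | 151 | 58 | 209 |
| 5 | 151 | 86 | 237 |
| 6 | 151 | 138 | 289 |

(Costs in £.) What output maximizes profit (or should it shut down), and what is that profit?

Q = 4; profit = -£109

Compute π = P·Q − TC at each output: Q=0: -151; Q=1: -159; Q=2: -149; Q=3: -127; Q=4: -109; Q=5: -112; Q=6: -139.
Profit is maximized at Q = 4. AVC there is 58/4 = £14.50 ≤ P, so producing beats shutting down (which would give -£151).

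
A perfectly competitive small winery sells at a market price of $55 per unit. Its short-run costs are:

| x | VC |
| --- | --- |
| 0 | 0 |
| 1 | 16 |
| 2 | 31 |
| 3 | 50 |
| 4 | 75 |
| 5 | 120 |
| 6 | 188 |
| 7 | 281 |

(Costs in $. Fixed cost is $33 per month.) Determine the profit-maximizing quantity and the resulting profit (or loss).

Compute π = P·x − TC at each output: x=0: -33; x=1: 6; x=2: 46; x=3: 82; x=4: 112; x=5: 122; x=6: 109; x=7: 71.
Profit is maximized at x = 5. AVC there is 120/5 = $24 ≤ P, so producing beats shutting down (which would give -$33).

x = 5; profit = $122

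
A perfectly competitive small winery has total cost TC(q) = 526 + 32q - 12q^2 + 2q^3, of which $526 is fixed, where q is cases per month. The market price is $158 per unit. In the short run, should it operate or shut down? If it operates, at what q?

From TC, MC = TC'(q) = 32 - 24q + 6q^2 and AVC = VC/q = 32 - 12q + 2q^2.
The AVC parabola has its vertex at q = 12/4 = 3, where AVC = 32 - 12·3 + 2·3^2 = $14.
P = $158 exceeds min AVC = $14, so the firm stays open.
Solving P = MC: -126 - 24q + 6q^2 = 0 ⇒ q = -3 or 7. On the upward-sloping branch, q* = 7.
Check: AVC at q = 7 is $46 ≤ P, so revenue covers variable cost.
Profit = P·q − TC = 158·7 − 848 = $258.

Produce at q = 7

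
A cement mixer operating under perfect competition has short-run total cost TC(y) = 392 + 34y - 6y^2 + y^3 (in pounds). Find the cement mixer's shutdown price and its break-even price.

Shutdown price = £25; break-even price = £97

Shutdown price = min AVC. AVC = 34 - 6y + y^2, with vertex at y = 3 and minimum £25.
ATC = 392/y + 34 - 6y + y^2. Setting dATC/dy = −392/y^2 − 6 + 2y = 0 gives y = 7 (since 2·7^3 − 6·7^2 = 392).
min ATC = 392/7 + 34 − 6·7 + 7^2 = £97. That is the break-even price.
Between these two prices the firm operates at a loss; above £97 it earns a profit.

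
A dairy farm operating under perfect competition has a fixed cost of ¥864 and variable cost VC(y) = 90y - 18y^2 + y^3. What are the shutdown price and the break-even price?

Shutdown price = min AVC. AVC = 90 - 18y + y^2, with vertex at y = 9 and minimum ¥9.
ATC = 864/y + 90 - 18y + y^2. Setting dATC/dy = −864/y^2 − 18 + 2y = 0 gives y = 12 (since 2·12^3 − 18·12^2 = 864).
min ATC = 864/12 + 90 − 18·12 + 12^2 = ¥90. That is the break-even price.
Between these two prices the firm operates at a loss; above ¥90 it earns a profit.

Shutdown price = ¥9; break-even price = ¥90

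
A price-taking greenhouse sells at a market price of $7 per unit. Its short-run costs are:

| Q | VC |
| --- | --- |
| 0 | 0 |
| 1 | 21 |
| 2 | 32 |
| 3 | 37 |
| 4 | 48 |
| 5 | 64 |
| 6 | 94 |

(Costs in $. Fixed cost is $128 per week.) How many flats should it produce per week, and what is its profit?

Compute π = P·Q − TC at each output: Q=0: -128; Q=1: -142; Q=2: -146; Q=3: -144; Q=4: -148; Q=5: -157; Q=6: -180.
Profit is highest at Q = 0. Equivalently, the lowest AVC in the table is 48/4 ≈ $12 at Q = 4, and P = $7 falls below it — price never covers variable cost, so the firm shuts down and loses only its fixed cost.

Q = 0 (shut down); profit = -$128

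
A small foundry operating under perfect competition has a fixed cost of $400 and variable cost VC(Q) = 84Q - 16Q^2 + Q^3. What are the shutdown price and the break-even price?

Shutdown price = min AVC. AVC = 84 - 16Q + Q^2, with vertex at Q = 8 and minimum $20.
ATC = 400/Q + 84 - 16Q + Q^2. Setting dATC/dQ = −400/Q^2 − 16 + 2Q = 0 gives Q = 10 (since 2·10^3 − 16·10^2 = 400).
min ATC = 400/10 + 84 − 16·10 + 10^2 = $64. That is the break-even price.
For $20 ≤ P < $64 the firm produces at a loss; below $20 it shuts down.

Shutdown price = $20; break-even price = $64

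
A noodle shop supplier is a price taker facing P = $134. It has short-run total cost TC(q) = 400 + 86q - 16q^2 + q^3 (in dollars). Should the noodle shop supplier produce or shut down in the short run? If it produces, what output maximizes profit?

Variable cost is VC = 86q - 16q^2 + q^3, so AVC = VC/q = 86 - 16q + q^2 and MC = dTC/dq = 86 - 32q + 3q^2.
AVC is minimized where dAVC/dq = -16 + 2q = 0, at q = 8; min AVC = 86 - 16·8 + 8^2 = $22.
Because $134 ≥ $22, revenue can cover variable cost; the firm operates.
Solving P = MC: -48 - 32q + 3q^2 = 0 ⇒ q = -4/3 or 12. On the upward-sloping branch, q* = 12.
Check: AVC at q = 12 is $38 ≤ P, so revenue covers variable cost.
Profit = P·q − TC = 134·12 − 856 = $752.

Produce at q = 12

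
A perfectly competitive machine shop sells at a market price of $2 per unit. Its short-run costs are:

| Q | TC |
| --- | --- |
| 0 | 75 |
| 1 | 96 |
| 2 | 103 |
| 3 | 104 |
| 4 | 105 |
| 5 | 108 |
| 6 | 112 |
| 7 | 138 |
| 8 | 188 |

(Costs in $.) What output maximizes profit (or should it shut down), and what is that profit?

Tabulate TR − TC: Q=0: -75; Q=1: -94; Q=2: -99; Q=3: -98; Q=4: -97; Q=5: -98; Q=6: -100; Q=7: -124; Q=8: -172.
Profit is highest at Q = 0. Equivalently, the lowest AVC in the table is 37/6 ≈ $6.17 at Q = 6, and P = $2 falls below it — price never covers variable cost, so the firm shuts down and loses only its fixed cost.

Q = 0 (shut down); profit = -$75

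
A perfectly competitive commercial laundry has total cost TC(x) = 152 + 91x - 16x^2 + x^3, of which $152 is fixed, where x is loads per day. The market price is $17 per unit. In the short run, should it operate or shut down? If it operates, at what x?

Shut down

Strip out fixed cost: VC = 91x - 16x^2 + x^3. Then AVC = 91 - 16x + x^2 and MC = 91 - 32x + 3x^2.
The AVC parabola has its vertex at x = 16/2 = 8, where AVC = 91 - 16·8 + 8^2 = $27.
With P < min AVC ($17 < $27), every unit sold adds to the loss.
Shutting down limits the loss to fixed cost, $152.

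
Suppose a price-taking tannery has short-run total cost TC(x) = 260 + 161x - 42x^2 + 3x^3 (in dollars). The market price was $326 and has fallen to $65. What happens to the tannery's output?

Output falls from 11 to 8

AVC = 161 - 42x + 3x^2, minimized at x = 7 where min AVC = $14. MC = 161 - 84x + 9x^2.
At P = $326 ≥ min AVC, set P = MC on the rising branch: x = 11.
At P = $65 ≥ min AVC, set P = MC: x = 8. The firm stays open but cuts output.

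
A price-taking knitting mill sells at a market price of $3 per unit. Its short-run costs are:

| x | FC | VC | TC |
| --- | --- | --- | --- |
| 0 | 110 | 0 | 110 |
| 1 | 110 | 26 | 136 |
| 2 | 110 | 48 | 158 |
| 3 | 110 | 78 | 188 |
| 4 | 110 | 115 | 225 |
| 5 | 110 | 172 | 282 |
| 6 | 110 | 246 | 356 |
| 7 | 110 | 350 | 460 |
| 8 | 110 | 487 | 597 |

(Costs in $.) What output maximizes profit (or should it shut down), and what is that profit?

x = 0 (shut down); profit = -$110

Compute π = P·x − TC at each output: x=0: -110; x=1: -133; x=2: -152; x=3: -179; x=4: -213; x=5: -267; x=6: -338; x=7: -439; x=8: -573.
Profit is highest at x = 0. Equivalently, the lowest AVC in the table is 48/2 ≈ $24 at x = 2, and P = $3 falls below it — price never covers variable cost, so the firm shuts down and loses only its fixed cost.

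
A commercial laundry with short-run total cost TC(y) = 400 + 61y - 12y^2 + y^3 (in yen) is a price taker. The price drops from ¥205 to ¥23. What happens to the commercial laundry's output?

MC = 61 - 24y + 3y^2; the shutdown threshold is min AVC = ¥25 (at y = 6).
At P = ¥205 ≥ min AVC, set P = MC on the rising branch: y = 12.
At P = ¥23 < min AVC = ¥25, price no longer covers variable cost at any output, so the firm shuts down: y = 0.

Output falls from 12 to 0 (the firm shuts down)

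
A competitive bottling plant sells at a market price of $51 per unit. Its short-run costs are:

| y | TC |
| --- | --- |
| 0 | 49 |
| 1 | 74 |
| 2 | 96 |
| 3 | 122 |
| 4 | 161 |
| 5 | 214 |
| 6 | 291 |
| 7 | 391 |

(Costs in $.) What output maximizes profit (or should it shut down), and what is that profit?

y = 4; profit = $43

Profit at each row (π = 51y − TC): y=0: -49; y=1: -23; y=2: 6; y=3: 31; y=4: 43; y=5: 41; y=6: 15; y=7: -34.
Profit is maximized at y = 4. AVC there is 112/4 = $28 ≤ P, so producing beats shutting down (which would give -$49).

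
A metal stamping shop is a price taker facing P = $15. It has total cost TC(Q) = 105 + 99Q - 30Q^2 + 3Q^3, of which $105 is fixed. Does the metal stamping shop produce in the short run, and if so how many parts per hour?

Shut down

Strip out fixed cost: VC = 99Q - 30Q^2 + 3Q^3. Then AVC = 99 - 30Q + 3Q^2 and MC = 99 - 60Q + 9Q^2.
AVC is minimized where dAVC/dQ = -30 + 6Q = 0, at Q = 5; min AVC = 99 - 30·5 + 3·5^2 = $24.
Since P = $15 < min AVC = $24, price fails to cover variable cost at any output.
The firm minimizes its loss by shutting down and losing only its fixed cost of $105.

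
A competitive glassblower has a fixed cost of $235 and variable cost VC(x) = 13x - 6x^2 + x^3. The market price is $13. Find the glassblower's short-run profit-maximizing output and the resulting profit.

Profit = -$203 at x = 4

AVC = 13 - 6x + x^2 has its minimum $4 at x = 3; price $13 clears that bar, so the firm operates.
With MC = 13 - 12x + 3x^2, P = MC on the upward-sloping part at x* = 4.
TR = 13·4 = 52. TC = 235 + 20 = 255. Profit = 52 − 255 = -$203.
That loss of $203 beats the $235 the firm would lose by shutting down; producing recovers $32 of fixed cost.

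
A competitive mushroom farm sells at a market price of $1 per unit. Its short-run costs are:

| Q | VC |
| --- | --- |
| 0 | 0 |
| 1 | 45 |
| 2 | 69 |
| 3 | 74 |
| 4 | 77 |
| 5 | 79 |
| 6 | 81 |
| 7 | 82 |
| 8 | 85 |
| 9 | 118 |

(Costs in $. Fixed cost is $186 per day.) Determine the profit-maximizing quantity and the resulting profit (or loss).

Q = 0 (shut down); profit = -$186

Profit at each row (π = 1Q − TC): Q=0: -186; Q=1: -230; Q=2: -253; Q=3: -257; Q=4: -259; Q=5: -260; Q=6: -261; Q=7: -261; Q=8: -263; Q=9: -295.
Profit is highest at Q = 0. Equivalently, the lowest AVC in the table is 85/8 ≈ $10.62 at Q = 8, and P = $1 falls below it — price never covers variable cost, so the firm shuts down and loses only its fixed cost.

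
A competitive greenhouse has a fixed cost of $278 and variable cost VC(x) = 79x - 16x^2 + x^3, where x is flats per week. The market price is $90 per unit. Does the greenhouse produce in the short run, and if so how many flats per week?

Strip out fixed cost: VC = 79x - 16x^2 + x^3. Then AVC = 79 - 16x + x^2 and MC = 79 - 32x + 3x^2.
AVC hits its minimum where MC = AVC, at x = 8, giving min AVC = 79 - 16·8 + 8^2 = $15.
Because $90 ≥ $15, revenue can cover variable cost; the firm operates.
P = MC gives -11 - 32x + 3x^2 = 0, with roots -1/3 and 11. Take the larger (rising MC): x* = 11.
Check: AVC at x = 11 is $24 ≤ P, so revenue covers variable cost.
Profit = P·x − TC = 90·11 − 542 = $448.

Produce at x = 11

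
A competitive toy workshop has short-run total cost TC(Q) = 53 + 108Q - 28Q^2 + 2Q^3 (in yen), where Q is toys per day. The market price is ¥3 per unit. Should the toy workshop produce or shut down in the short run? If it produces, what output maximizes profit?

Variable cost is VC = 108Q - 28Q^2 + 2Q^3, so AVC = VC/Q = 108 - 28Q + 2Q^2 and MC = dTC/dQ = 108 - 56Q + 6Q^2.
The AVC parabola has its vertex at Q = 28/4 = 7, where AVC = 108 - 28·7 + 2·7^2 = ¥10.
Since P = ¥3 < min AVC = ¥10, price fails to cover variable cost at any output.
The firm minimizes its loss by shutting down and losing only its fixed cost of ¥53.

Shut down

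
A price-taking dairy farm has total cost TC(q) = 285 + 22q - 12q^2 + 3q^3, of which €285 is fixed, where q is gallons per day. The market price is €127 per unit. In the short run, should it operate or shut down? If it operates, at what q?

Produce at q = 5

Variable cost is VC = 22q - 12q^2 + 3q^3, so AVC = VC/q = 22 - 12q + 3q^2 and MC = dTC/dq = 22 - 24q + 9q^2.
AVC hits its minimum where MC = AVC, at q = 2, giving min AVC = 22 - 12·2 + 3·2^2 = €10.
Because €127 ≥ €10, revenue can cover variable cost; the firm operates.
P = MC gives -105 - 24q + 9q^2 = 0, with roots -7/3 and 5. Take the larger (rising MC): q* = 5.
Check: AVC at q = 5 is €37 ≤ P, so revenue covers variable cost.
Profit = P·q − TC = 127·5 − 470 = €165.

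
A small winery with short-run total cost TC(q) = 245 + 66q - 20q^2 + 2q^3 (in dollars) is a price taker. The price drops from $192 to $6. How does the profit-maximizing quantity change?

AVC = 66 - 20q + 2q^2, minimized at q = 5 where min AVC = $16. MC = 66 - 40q + 6q^2.
With P = $192 above the shutdown price, P = MC gives q = 9.
At P = $6 < min AVC = $16, price no longer covers variable cost at any output, so the firm shuts down: q = 0.

Output falls from 9 to 0 (the firm shuts down)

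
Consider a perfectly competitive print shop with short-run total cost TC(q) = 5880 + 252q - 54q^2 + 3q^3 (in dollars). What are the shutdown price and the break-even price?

Shutdown price = $9; break-even price = $504

Shutdown price = min AVC. AVC = 252 - 54q + 3q^2, with vertex at q = 9 and minimum $9.
ATC = 5880/q + 252 - 54q + 3q^2. Setting dATC/dq = −5880/q^2 − 54 + 6q = 0 gives q = 14 (since 6·14^3 − 54·14^2 = 5880).
min ATC = 5880/14 + 252 − 54·14 + 3·14^2 = $504. That is the break-even price.
For $9 ≤ P < $504 the firm produces at a loss; below $9 it shuts down.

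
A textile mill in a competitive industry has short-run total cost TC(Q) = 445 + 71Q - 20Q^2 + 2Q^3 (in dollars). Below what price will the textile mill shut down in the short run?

The shutdown price is the minimum of AVC. VC = 71Q - 20Q^2 + 2Q^3, so AVC = 71 - 20Q + 2Q^2.
At the minimum of AVC, MC = AVC. MC = 71 - 40Q + 6Q^2; setting MC = AVC gives 4Q^2 - 20Q = 0, so Q = 5. min AVC = 21.
For P < $21 the firm produces nothing.

$21 per unit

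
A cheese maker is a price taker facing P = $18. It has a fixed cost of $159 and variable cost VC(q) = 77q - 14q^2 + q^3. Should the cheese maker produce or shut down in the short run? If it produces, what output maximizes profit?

Variable cost is VC = 77q - 14q^2 + q^3, so AVC = VC/q = 77 - 14q + q^2 and MC = dTC/dq = 77 - 28q + 3q^2.
AVC is minimized where dAVC/dq = -14 + 2q = 0, at q = 7; min AVC = 77 - 14·7 + 7^2 = $28.
Since P = $18 < min AVC = $28, price fails to cover variable cost at any output.
Shutting down limits the loss to fixed cost, $159.

Shut down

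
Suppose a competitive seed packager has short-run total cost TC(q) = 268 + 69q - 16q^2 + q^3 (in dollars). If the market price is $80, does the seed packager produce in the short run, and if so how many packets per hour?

Strip out fixed cost: VC = 69q - 16q^2 + q^3. Then AVC = 69 - 16q + q^2 and MC = 69 - 32q + 3q^2.
AVC is minimized where dAVC/dq = -16 + 2q = 0, at q = 8; min AVC = 69 - 16·8 + 8^2 = $5.
P = $80 exceeds min AVC = $5, so the firm stays open.
Set P = MC: 80 = 69 - 32q + 3q^2 → -11 - 32q + 3q^2 = 0. The roots are q = -1/3 and q = 11; the profit-maximizing output is on the rising part of MC, so q* = 11.
Check: AVC at q = 11 is $14 ≤ P, so revenue covers variable cost.
Profit = P·q − TC = 80·11 − 422 = $458.

Produce at q = 11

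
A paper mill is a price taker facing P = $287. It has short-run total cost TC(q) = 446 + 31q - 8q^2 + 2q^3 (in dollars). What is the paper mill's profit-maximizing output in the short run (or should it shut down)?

Produce at q = 8

From TC, MC = TC'(q) = 31 - 16q + 6q^2 and AVC = VC/q = 31 - 8q + 2q^2.
AVC hits its minimum where MC = AVC, at q = 2, giving min AVC = 31 - 8·2 + 2·2^2 = $23.
P = $287 exceeds min AVC = $23, so the firm stays open.
Set P = MC: 287 = 31 - 16q + 6q^2 → -256 - 16q + 6q^2 = 0. The roots are q = -16/3 and q = 8; the profit-maximizing output is on the rising part of MC, so q* = 8.
Check: AVC at q = 8 is $95 ≤ P, so revenue covers variable cost.
Profit = P·q − TC = 287·8 − 1206 = $1090.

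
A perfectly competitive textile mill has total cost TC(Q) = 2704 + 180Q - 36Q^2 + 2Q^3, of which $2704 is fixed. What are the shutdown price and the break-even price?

Shutdown price = $18; break-even price = $258

AVC = 180 - 36Q + 2Q^2; minimized at Q = 9, giving min AVC = $18. That is the shutdown price.
ATC = 2704/Q + 180 - 36Q + 2Q^2. Setting dATC/dQ = −2704/Q^2 − 36 + 4Q = 0 gives Q = 13 (since 4·13^3 − 36·13^2 = 2704).
min ATC = 2704/13 + 180 − 36·13 + 2·13^2 = $258. That is the break-even price.
Between these two prices the firm operates at a loss; above $258 it earns a profit.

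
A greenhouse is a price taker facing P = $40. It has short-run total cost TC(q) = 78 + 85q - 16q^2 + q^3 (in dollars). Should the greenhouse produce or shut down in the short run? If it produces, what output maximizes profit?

From TC, MC = TC'(q) = 85 - 32q + 3q^2 and AVC = VC/q = 85 - 16q + q^2.
AVC hits its minimum where MC = AVC, at q = 8, giving min AVC = 85 - 16·8 + 8^2 = $21.
P = $40 exceeds min AVC = $21, so the firm stays open.
Set P = MC: 40 = 85 - 32q + 3q^2 → 45 - 32q + 3q^2 = 0. The roots are q = 5/3 and q = 9; the profit-maximizing output is on the rising part of MC, so q* = 9.
Check: AVC at q = 9 is $22 ≤ P, so revenue covers variable cost.
Profit = P·q − TC = 40·9 − 276 = $84.

Produce at q = 9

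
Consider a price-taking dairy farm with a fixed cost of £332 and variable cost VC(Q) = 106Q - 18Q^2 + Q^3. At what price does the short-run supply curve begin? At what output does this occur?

£25 per unit, at Q = 9

The shutdown price is the minimum of AVC. VC = 106Q - 18Q^2 + Q^3, so AVC = 106 - 18Q + Q^2.
dAVC/dQ = -18 + 2Q = 0 gives Q = 9. min AVC = 106 - 18·9 + 9^2 = 25.
So the shutdown price is £25.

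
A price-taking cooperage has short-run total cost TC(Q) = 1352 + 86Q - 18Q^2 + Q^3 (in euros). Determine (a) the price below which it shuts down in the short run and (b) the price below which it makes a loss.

Shutdown price = €5; break-even price = €125

AVC = 86 - 18Q + Q^2; minimized at Q = 9, giving min AVC = €5. That is the shutdown price.
ATC = 1352/Q + 86 - 18Q + Q^2. Setting dATC/dQ = −1352/Q^2 − 18 + 2Q = 0 gives Q = 13 (since 2·13^3 − 18·13^2 = 1352).
min ATC = 1352/13 + 86 − 18·13 + 13^2 = €125. That is the break-even price.
For €5 ≤ P < €125 the firm produces at a loss; below €5 it shuts down.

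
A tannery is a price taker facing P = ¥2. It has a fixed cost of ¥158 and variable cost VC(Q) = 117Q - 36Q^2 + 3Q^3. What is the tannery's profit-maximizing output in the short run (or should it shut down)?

Shut down

Variable cost is VC = 117Q - 36Q^2 + 3Q^3, so AVC = VC/Q = 117 - 36Q + 3Q^2 and MC = dTC/dQ = 117 - 72Q + 9Q^2.
The AVC parabola has its vertex at Q = 36/6 = 6, where AVC = 117 - 36·6 + 3·6^2 = ¥9.
With P < min AVC (¥2 < ¥9), every unit sold adds to the loss.
Best response: produce nothing and absorb the ¥158 fixed cost.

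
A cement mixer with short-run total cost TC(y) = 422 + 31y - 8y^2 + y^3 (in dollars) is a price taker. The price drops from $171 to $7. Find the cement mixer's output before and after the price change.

AVC = 31 - 8y + y^2, minimized at y = 4 where min AVC = $15. MC = 31 - 16y + 3y^2.
At P = $171 ≥ min AVC, set P = MC on the rising branch: y = 10.
At P = $7 < min AVC = $15, price no longer covers variable cost at any output, so the firm shuts down: y = 0.

Output falls from 10 to 0 (the firm shuts down)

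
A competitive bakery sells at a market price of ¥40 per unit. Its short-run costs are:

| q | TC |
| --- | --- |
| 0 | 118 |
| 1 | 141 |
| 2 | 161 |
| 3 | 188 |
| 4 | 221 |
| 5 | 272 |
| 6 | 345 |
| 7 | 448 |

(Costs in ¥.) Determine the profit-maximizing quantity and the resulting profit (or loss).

q = 4; profit = -¥61

Profit at each row (π = 40q − TC): q=0: -118; q=1: -101; q=2: -81; q=3: -68; q=4: -61; q=5: -72; q=6: -105; q=7: -168.
Profit is maximized at q = 4. AVC there is 103/4 = ¥25.75 ≤ P, so producing beats shutting down (which would give -¥118).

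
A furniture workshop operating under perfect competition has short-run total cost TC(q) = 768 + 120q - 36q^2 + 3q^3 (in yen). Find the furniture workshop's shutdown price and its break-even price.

AVC = 120 - 36q + 3q^2; minimized at q = 6, giving min AVC = ¥12. That is the shutdown price.
ATC = 768/q + 120 - 36q + 3q^2. Setting dATC/dq = −768/q^2 − 36 + 6q = 0 gives q = 8 (since 6·8^3 − 36·8^2 = 768).
min ATC = 768/8 + 120 − 36·8 + 3·8^2 = ¥120. That is the break-even price.
For ¥12 ≤ P < ¥120 the firm produces at a loss; below ¥12 it shuts down.

Shutdown price = ¥12; break-even price = ¥120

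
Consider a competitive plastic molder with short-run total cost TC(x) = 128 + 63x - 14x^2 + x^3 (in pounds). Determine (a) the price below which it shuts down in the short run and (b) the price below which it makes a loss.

AVC = 63 - 14x + x^2; minimized at x = 7, giving min AVC = £14. That is the shutdown price.
ATC = 128/x + 63 - 14x + x^2. Setting dATC/dx = −128/x^2 − 14 + 2x = 0 gives x = 8 (since 2·8^3 − 14·8^2 = 128).
min ATC = 128/8 + 63 − 14·8 + 8^2 = £31. That is the break-even price.
For £14 ≤ P < £31 the firm produces at a loss; below £14 it shuts down.

Shutdown price = £14; break-even price = £31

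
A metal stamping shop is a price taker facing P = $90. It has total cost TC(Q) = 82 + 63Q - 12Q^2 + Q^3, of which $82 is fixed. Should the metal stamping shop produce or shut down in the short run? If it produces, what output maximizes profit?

Produce at Q = 9

Strip out fixed cost: VC = 63Q - 12Q^2 + Q^3. Then AVC = 63 - 12Q + Q^2 and MC = 63 - 24Q + 3Q^2.
AVC is minimized where dAVC/dQ = -12 + 2Q = 0, at Q = 6; min AVC = 63 - 12·6 + 6^2 = $27.
Because $90 ≥ $27, revenue can cover variable cost; the firm operates.
Set P = MC: 90 = 63 - 24Q + 3Q^2 → -27 - 24Q + 3Q^2 = 0. The roots are Q = -1 and Q = 9; the profit-maximizing output is on the rising part of MC, so Q* = 9.
Check: AVC at Q = 9 is $36 ≤ P, so revenue covers variable cost.
Profit = P·Q − TC = 90·9 − 406 = $404.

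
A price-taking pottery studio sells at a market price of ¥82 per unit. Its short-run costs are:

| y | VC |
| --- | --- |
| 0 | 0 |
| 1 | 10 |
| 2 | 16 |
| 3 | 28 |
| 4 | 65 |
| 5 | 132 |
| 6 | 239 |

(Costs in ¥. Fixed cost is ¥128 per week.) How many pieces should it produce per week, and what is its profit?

y = 5; profit = ¥150

Compute π = P·y − TC at each output: y=0: -128; y=1: -56; y=2: 20; y=3: 90; y=4: 135; y=5: 150; y=6: 125.
Profit is maximized at y = 5. AVC there is 132/5 = ¥26.40 ≤ P, so producing beats shutting down (which would give -¥128).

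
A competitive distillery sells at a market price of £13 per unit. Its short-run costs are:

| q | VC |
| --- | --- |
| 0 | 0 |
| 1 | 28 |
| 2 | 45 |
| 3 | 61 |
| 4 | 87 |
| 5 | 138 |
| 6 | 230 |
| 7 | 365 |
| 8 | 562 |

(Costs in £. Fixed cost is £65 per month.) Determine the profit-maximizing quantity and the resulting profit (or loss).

Profit at each row (π = 13q − TC): q=0: -65; q=1: -80; q=2: -84; q=3: -87; q=4: -100; q=5: -138; q=6: -217; q=7: -339; q=8: -523.
Profit is highest at q = 0. Equivalently, the lowest AVC in the table is 61/3 ≈ £20.33 at q = 3, and P = £13 falls below it — price never covers variable cost, so the firm shuts down and loses only its fixed cost.

q = 0 (shut down); profit = -£65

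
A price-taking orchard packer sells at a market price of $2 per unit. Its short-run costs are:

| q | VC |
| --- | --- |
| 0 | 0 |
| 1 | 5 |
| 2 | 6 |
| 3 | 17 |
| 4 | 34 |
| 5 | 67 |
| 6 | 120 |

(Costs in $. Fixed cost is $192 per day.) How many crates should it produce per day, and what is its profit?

q = 0 (shut down); profit = -$192

Profit at each row (π = 2q − TC): q=0: -192; q=1: -195; q=2: -194; q=3: -203; q=4: -218; q=5: -249; q=6: -300.
Profit is highest at q = 0. Equivalently, the lowest AVC in the table is 6/2 ≈ $3 at q = 2, and P = $2 falls below it — price never covers variable cost, so the firm shuts down and loses only its fixed cost.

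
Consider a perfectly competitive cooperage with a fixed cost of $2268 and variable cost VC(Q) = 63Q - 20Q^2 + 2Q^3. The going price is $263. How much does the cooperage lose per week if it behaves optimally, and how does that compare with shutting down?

Profit = -$268 at Q = 10

AVC = 63 - 20Q + 2Q^2; min AVC = $13 at Q = 5. Since P = $263 ≥ min AVC, the firm produces.
With MC = 63 - 40Q + 6Q^2, P = MC on the upward-sloping part at Q* = 10.
TR = 263·10 = 2630. TC = 2268 + 630 = 2898. Profit = 2630 − 2898 = -$268.
Shutting down would mean losing the fixed cost of $2268, so operating at a loss of $268 is better by $2000.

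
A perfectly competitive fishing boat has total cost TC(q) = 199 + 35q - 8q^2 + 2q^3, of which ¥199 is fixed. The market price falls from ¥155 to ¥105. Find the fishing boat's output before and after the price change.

MC = 35 - 16q + 6q^2; the shutdown threshold is min AVC = ¥27 (at q = 2).
At P = ¥155 ≥ min AVC, set P = MC on the rising branch: q = 6.
At P = ¥105 ≥ min AVC, set P = MC: q = 5. The firm stays open but cuts output.

Output falls from 6 to 5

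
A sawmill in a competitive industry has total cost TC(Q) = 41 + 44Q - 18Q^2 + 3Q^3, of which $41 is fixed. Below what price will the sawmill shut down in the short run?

The firm shuts down when price falls below the minimum of average variable cost. AVC = VC/Q = 44 - 18Q + 3Q^2.
dAVC/dQ = -18 + 6Q = 0 gives Q = 3. min AVC = 44 - 18·3 + 3·3^2 = 17.
For P < $17 the firm produces nothing.

$17 per unit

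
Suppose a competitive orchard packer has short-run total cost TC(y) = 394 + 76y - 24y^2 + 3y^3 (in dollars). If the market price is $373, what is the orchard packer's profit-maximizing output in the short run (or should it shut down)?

Produce at y = 9

From TC, MC = TC'(y) = 76 - 48y + 9y^2 and AVC = VC/y = 76 - 24y + 3y^2.
AVC hits its minimum where MC = AVC, at y = 4, giving min AVC = 76 - 24·4 + 3·4^2 = $28.
Because $373 ≥ $28, revenue can cover variable cost; the firm operates.
P = MC gives -297 - 48y + 9y^2 = 0, with roots -11/3 and 9. Take the larger (rising MC): y* = 9.
Check: AVC at y = 9 is $103 ≤ P, so revenue covers variable cost.
Profit = P·y − TC = 373·9 − 1321 = $2036.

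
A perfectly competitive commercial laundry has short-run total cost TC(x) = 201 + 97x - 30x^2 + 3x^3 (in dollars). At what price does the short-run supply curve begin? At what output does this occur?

$22 per unit, at x = 5

Short-run supply begins at min AVC. From VC = 97x - 30x^2 + 3x^3, AVC = 97 - 30x + 3x^2.
At the minimum of AVC, MC = AVC. MC = 97 - 60x + 9x^2; setting MC = AVC gives 6x^2 - 30x = 0, so x = 5. min AVC = 22.
For P < $22 the firm produces nothing.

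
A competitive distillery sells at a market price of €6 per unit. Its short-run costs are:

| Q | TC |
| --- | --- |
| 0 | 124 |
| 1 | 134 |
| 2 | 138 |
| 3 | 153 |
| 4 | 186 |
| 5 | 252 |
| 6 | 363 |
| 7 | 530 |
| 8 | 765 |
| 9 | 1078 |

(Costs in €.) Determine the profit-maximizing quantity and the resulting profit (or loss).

Q = 0 (shut down); profit = -€124

Profit at each row (π = 6Q − TC): Q=0: -124; Q=1: -128; Q=2: -126; Q=3: -135; Q=4: -162; Q=5: -222; Q=6: -327; Q=7: -488; Q=8: -717; Q=9: -1024.
Profit is highest at Q = 0. Equivalently, the lowest AVC in the table is 14/2 ≈ €7 at Q = 2, and P = €6 falls below it — price never covers variable cost, so the firm shuts down and loses only its fixed cost.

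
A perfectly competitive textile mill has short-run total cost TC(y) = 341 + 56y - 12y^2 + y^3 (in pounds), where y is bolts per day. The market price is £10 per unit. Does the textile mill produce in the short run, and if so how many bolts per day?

Shut down

Variable cost is VC = 56y - 12y^2 + y^3, so AVC = VC/y = 56 - 12y + y^2 and MC = dTC/dy = 56 - 24y + 3y^2.
AVC is minimized where dAVC/dy = -12 + 2y = 0, at y = 6; min AVC = 56 - 12·6 + 6^2 = £20.
With P < min AVC (£10 < £20), every unit sold adds to the loss.
Shutting down limits the loss to fixed cost, £341.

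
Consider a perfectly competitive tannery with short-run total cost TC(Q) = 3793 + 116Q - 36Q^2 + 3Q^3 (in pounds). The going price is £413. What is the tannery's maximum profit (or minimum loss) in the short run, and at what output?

AVC = 116 - 36Q + 3Q^2; min AVC = £8 at Q = 6. Since P = £413 ≥ min AVC, the firm produces.
With MC = 116 - 72Q + 9Q^2, P = MC on the upward-sloping part at Q* = 11.
TR = 413·11 = 4543. TC = 3793 + 913 = 4706. Profit = 4543 − 4706 = -£163.
That loss of £163 beats the £3793 the firm would lose by shutting down; producing recovers £3630 of fixed cost.

Profit = -£163 at Q = 11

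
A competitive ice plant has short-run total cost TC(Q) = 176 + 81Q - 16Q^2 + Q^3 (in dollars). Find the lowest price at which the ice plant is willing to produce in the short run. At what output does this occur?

The firm shuts down when price falls below the minimum of average variable cost. AVC = VC/Q = 81 - 16Q + Q^2.
dAVC/dQ = -16 + 2Q = 0 gives Q = 8. min AVC = 81 - 16·8 + 8^2 = 17.
So the shutdown price is $17.

$17 per unit, at Q = 8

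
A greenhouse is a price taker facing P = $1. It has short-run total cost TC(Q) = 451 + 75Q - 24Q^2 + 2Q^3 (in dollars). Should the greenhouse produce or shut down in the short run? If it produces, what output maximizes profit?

Shut down

Variable cost is VC = 75Q - 24Q^2 + 2Q^3, so AVC = VC/Q = 75 - 24Q + 2Q^2 and MC = dTC/dQ = 75 - 48Q + 6Q^2.
The AVC parabola has its vertex at Q = 24/4 = 6, where AVC = 75 - 24·6 + 2·6^2 = $3.
Since P = $1 < min AVC = $3, price fails to cover variable cost at any output.
Shutting down limits the loss to fixed cost, $451.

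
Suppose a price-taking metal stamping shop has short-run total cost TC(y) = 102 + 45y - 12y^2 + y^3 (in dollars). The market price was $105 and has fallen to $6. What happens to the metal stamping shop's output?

AVC = 45 - 12y + y^2, minimized at y = 6 where min AVC = $9. MC = 45 - 24y + 3y^2.
With P = $105 above the shutdown price, P = MC gives y = 10.
At P = $6 < min AVC = $9, price no longer covers variable cost at any output, so the firm shuts down: y = 0.

Output falls from 10 to 0 (the firm shuts down)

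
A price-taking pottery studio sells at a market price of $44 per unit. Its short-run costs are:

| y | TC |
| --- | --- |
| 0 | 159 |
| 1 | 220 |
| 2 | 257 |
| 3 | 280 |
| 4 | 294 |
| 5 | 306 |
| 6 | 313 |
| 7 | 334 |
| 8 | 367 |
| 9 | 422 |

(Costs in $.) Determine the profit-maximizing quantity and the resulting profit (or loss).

Profit at each row (π = 44y − TC): y=0: -159; y=1: -176; y=2: -169; y=3: -148; y=4: -118; y=5: -86; y=6: -49; y=7: -26; y=8: -15; y=9: -26.
Profit is maximized at y = 8. AVC there is 208/8 = $26 ≤ P, so producing beats shutting down (which would give -$159).

y = 8; profit = -$15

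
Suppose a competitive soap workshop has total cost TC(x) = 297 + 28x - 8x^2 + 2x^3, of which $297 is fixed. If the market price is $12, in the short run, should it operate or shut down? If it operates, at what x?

Strip out fixed cost: VC = 28x - 8x^2 + 2x^3. Then AVC = 28 - 8x + 2x^2 and MC = 28 - 16x + 6x^2.
The AVC parabola has its vertex at x = 8/4 = 2, where AVC = 28 - 8·2 + 2·2^2 = $20.
Since P = $12 < min AVC = $20, price fails to cover variable cost at any output.
The firm minimizes its loss by shutting down and losing only its fixed cost of $297.

Shut down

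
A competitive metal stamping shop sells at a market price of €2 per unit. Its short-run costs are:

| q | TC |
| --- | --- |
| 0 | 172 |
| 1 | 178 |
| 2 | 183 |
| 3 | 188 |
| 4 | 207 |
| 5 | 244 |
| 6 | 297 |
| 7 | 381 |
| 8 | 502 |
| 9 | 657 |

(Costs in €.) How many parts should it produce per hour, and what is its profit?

Compute π = P·q − TC at each output: q=0: -172; q=1: -176; q=2: -179; q=3: -182; q=4: -199; q=5: -234; q=6: -285; q=7: -367; q=8: -486; q=9: -639.
Profit is highest at q = 0. Equivalently, the lowest AVC in the table is 16/3 ≈ €5.33 at q = 3, and P = €2 falls below it — price never covers variable cost, so the firm shuts down and loses only its fixed cost.

q = 0 (shut down); profit = -€172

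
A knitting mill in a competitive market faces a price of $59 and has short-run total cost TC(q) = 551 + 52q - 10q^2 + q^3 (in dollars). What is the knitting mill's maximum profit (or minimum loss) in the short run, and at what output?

Profit = -$355 at q = 7

AVC = 52 - 10q + q^2 has its minimum $27 at q = 5; price $59 clears that bar, so the firm operates.
With MC = 52 - 20q + 3q^2, P = MC on the upward-sloping part at q* = 7.
TR = 59·7 = 413. TC = 551 + 217 = 768. Profit = 413 − 768 = -$355.
That loss of $355 beats the $551 the firm would lose by shutting down; producing recovers $196 of fixed cost.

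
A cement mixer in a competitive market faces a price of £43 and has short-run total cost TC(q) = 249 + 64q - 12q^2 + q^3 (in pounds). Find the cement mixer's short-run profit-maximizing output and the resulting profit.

Profit = -£151 at q = 7

AVC = 64 - 12q + q^2 has its minimum £28 at q = 6; price £43 clears that bar, so the firm operates.
MC = 64 - 24q + 3q^2. Setting P = MC and taking the root on the rising branch gives q* = 7.
TR = 43·7 = 301. TC = 249 + 203 = 452. Profit = 301 − 452 = -£151.
By producing, the firm covers all variable cost plus £98 of fixed cost; shutting down would lose the full £249.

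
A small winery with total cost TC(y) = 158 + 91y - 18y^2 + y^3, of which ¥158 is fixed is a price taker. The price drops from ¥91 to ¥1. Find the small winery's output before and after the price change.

Output falls from 12 to 0 (the firm shuts down)

MC = 91 - 36y + 3y^2; the shutdown threshold is min AVC = ¥10 (at y = 9).
With P = ¥91 above the shutdown price, P = MC gives y = 12.
At P = ¥1 < min AVC = ¥10, price no longer covers variable cost at any output, so the firm shuts down: y = 0.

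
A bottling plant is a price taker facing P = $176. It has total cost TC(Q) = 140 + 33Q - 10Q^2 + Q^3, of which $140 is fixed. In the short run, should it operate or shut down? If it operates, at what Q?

Strip out fixed cost: VC = 33Q - 10Q^2 + Q^3. Then AVC = 33 - 10Q + Q^2 and MC = 33 - 20Q + 3Q^2.
AVC is minimized where dAVC/dQ = -10 + 2Q = 0, at Q = 5; min AVC = 33 - 10·5 + 5^2 = $8.
P = $176 exceeds min AVC = $8, so the firm stays open.
Solving P = MC: -143 - 20Q + 3Q^2 = 0 ⇒ Q = -13/3 or 11. On the upward-sloping branch, Q* = 11.
Check: AVC at Q = 11 is $44 ≤ P, so revenue covers variable cost.
Profit = P·Q − TC = 176·11 − 624 = $1312.

Produce at Q = 11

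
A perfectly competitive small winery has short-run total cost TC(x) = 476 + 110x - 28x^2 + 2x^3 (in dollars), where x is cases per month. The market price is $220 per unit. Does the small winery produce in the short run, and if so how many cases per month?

Produce at x = 11

Strip out fixed cost: VC = 110x - 28x^2 + 2x^3. Then AVC = 110 - 28x + 2x^2 and MC = 110 - 56x + 6x^2.
AVC is minimized where dAVC/dx = -28 + 4x = 0, at x = 7; min AVC = 110 - 28·7 + 2·7^2 = $12.
Since P = $220 ≥ min AVC = $12, price covers variable cost and the firm should produce.
Set P = MC: 220 = 110 - 56x + 6x^2 → -110 - 56x + 6x^2 = 0. The roots are x = -5/3 and x = 11; the profit-maximizing output is on the rising part of MC, so x* = 11.
Check: AVC at x = 11 is $44 ≤ P, so revenue covers variable cost.
Profit = P·x − TC = 220·11 − 960 = $1460.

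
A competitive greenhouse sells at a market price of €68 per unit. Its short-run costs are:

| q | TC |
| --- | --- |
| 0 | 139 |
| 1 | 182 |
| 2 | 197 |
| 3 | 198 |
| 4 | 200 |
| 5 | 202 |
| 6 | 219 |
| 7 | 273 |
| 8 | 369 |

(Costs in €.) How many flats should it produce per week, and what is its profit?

Compute π = P·q − TC at each output: q=0: -139; q=1: -114; q=2: -61; q=3: 6; q=4: 72; q=5: 138; q=6: 189; q=7: 203; q=8: 175.
Profit is maximized at q = 7. AVC there is 134/7 = €19.14 ≤ P, so producing beats shutting down (which would give -€139).

q = 7; profit = €203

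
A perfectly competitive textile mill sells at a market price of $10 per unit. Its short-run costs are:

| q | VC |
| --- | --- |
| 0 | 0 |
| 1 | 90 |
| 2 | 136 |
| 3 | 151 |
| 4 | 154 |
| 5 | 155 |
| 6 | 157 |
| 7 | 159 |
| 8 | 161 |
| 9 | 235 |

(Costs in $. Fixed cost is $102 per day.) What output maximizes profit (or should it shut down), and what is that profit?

Profit at each row (π = 10q − TC): q=0: -102; q=1: -182; q=2: -218; q=3: -223; q=4: -216; q=5: -207; q=6: -199; q=7: -191; q=8: -183; q=9: -247.
Profit is highest at q = 0. Equivalently, the lowest AVC in the table is 161/8 ≈ $20.12 at q = 8, and P = $10 falls below it — price never covers variable cost, so the firm shuts down and loses only its fixed cost.

q = 0 (shut down); profit = -$102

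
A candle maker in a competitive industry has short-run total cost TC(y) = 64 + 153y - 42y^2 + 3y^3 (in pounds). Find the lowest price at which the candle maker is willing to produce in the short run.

Short-run supply begins at min AVC. From VC = 153y - 42y^2 + 3y^3, AVC = 153 - 42y + 3y^2.
At the minimum of AVC, MC = AVC. MC = 153 - 84y + 9y^2; setting MC = AVC gives 6y^2 - 42y = 0, so y = 7. min AVC = 6.
The firm shuts down for any P below £6.

£6 per unit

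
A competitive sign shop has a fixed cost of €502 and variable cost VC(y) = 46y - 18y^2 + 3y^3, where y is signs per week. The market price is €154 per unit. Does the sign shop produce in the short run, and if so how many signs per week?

Strip out fixed cost: VC = 46y - 18y^2 + 3y^3. Then AVC = 46 - 18y + 3y^2 and MC = 46 - 36y + 9y^2.
AVC is minimized where dAVC/dy = -18 + 6y = 0, at y = 3; min AVC = 46 - 18·3 + 3·3^2 = €19.
Because €154 ≥ €19, revenue can cover variable cost; the firm operates.
Solving P = MC: -108 - 36y + 9y^2 = 0 ⇒ y = -2 or 6. On the upward-sloping branch, y* = 6.
Check: AVC at y = 6 is €46 ≤ P, so revenue covers variable cost.
Profit = P·y − TC = 154·6 − 778 = €146.

Produce at y = 6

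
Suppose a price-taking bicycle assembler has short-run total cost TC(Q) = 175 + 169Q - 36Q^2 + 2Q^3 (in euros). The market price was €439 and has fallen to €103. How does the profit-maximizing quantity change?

MC = 169 - 72Q + 6Q^2; the shutdown threshold is min AVC = €7 (at Q = 9).
With P = €439 above the shutdown price, P = MC gives Q = 15.
At P = €103 ≥ min AVC, set P = MC: Q = 11. The firm stays open but cuts output.

Output falls from 15 to 11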